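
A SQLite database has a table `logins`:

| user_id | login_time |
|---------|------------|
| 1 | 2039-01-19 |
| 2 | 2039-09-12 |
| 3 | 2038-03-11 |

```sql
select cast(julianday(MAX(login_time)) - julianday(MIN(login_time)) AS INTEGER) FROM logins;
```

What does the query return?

550

MIN = 2038-03-11, MAX = 2039-09-12.
20 days remain in March 2038 after the 11th (31 − 11).
Full months from April 2038 through August 2039 contribute their day counts.
Then 12 days into September 2039.
Total: 20 + 30 + 31 + 30 + 31 + 31 + 30 + 31 + 30 + 31 + 31 + 28 + 31 + 30 + 31 + 30 + 31 + 31 + 12 = 550.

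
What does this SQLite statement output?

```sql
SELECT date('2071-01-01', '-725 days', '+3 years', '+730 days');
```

2074-01-05

Applying '-725 days' to 2071-01-01: counting 725 days back gives 2069-01-06.
Adding +3 years to 2069-01-06 gives 2072-01-06.
Applying '+730 days' to 2072-01-06: counting 730 days forward gives 2074-01-05.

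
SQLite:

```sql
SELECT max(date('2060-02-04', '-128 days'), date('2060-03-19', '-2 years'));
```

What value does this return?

date('2060-02-04', '-128 days') → 2059-09-29.
date('2060-03-19', '-2 years') → 2058-03-19.
Later of the two is 2059-09-29.

2059-09-29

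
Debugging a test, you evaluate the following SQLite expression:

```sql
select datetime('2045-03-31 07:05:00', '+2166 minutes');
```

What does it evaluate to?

2045-04-01 19:11:00

2166 minutes = 36h 6m; +2166 minutes from 2045-03-31 07:05:00 is 2045-04-01 19:11:00 (crosses midnight).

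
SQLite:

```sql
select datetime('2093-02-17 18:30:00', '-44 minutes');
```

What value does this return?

2093-02-17 17:46:00

-44 minutes from 2093-02-17 18:30:00 is 2093-02-17 17:46:00.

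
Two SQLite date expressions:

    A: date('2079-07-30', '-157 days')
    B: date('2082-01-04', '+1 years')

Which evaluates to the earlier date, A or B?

A

A = 2079-02-23.
B = 2083-01-04.
A is earlier.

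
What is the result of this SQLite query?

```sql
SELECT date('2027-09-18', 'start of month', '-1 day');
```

2027-08-31

`start of month` rewinds 2027-09-18 to 2027-09-01.
Going back 1 day from 2027-09-01 reaches 2027-08-31 (last day of August, 31 days).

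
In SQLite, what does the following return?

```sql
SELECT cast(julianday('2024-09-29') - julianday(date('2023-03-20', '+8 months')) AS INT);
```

Adding +8 months to 2023-03-20 gives 2023-11-20.
10 days remain in November 2023 after the 20th (30 − 20).
Full months from December 2023 through August 2024 contribute their day counts.
Then 29 days into September 2024.
Total: 10 + 31 + 31 + 29 + 31 + 30 + 31 + 30 + 31 + 31 + 29 = 314.

314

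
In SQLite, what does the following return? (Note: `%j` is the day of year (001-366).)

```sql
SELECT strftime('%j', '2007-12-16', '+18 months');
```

167

First apply '+18 months': 2007-12-16 → 2009-06-16.
Day-of-year for 2009-06-16: days since 2009-01-01 inclusive = 167, zero-padded to 167.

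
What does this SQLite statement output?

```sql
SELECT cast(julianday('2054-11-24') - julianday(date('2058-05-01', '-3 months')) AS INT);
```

Adding -3 months to 2058-05-01 gives 2058-02-01.
6 days remain in November 2054 after the 24th (30 − 24).
Full months from December 2054 through January 2058 contribute their day counts.
Then 1 day into February 2058.
Total: 6 + 31 + 31 + 28 + 31 + 30 + 31 + 30 + 31 + 31 + 30 + 31 + 30 + 31 + 31 + 29 + 31 + 30 + 31 + 30 + 31 + 31 + 30 + 31 + 30 + 31 + 31 + 28 + 31 + 30 + 31 + 30 + 31 + 31 + 30 + 31 + 30 + 31 + 31 + 1 = 1165.
The subtraction is earlier − later, so the result is −1165 → -1165.

-1165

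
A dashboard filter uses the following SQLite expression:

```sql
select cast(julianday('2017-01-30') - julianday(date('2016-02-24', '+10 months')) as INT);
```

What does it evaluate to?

Adding +10 months to 2016-02-24 gives 2016-12-24.
7 days remain in December 2016 after the 24th (31 − 24).
Then 30 days into January 2017.
Total: 7 + 30 = 37.

37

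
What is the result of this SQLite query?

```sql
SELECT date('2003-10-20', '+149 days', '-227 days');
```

Applying '+149 days' to 2003-10-20: counting 149 days forward gives 2004-03-17.
Applying '-227 days' to 2004-03-17: counting 227 days back gives 2003-08-03.

2003-08-03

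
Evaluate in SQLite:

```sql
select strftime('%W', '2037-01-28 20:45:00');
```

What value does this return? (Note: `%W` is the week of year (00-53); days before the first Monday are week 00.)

2037-01-28 is a Wednesday. SQLite's %W counts Mondays since the year started; the result is 04.

04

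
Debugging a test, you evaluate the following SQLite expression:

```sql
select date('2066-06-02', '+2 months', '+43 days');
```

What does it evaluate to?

2066-09-14

Adding +2 months to 2066-06-02 gives 2066-08-02.
Applying '+43 days' to 2066-08-02: counting 43 days forward gives 2066-09-14.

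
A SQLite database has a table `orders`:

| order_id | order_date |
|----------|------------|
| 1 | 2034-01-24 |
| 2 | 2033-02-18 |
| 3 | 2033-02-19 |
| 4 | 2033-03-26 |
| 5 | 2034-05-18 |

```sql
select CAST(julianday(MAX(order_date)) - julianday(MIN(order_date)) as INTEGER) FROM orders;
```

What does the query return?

MIN = 2033-02-18, MAX = 2034-05-18.
10 days remain in February 2033 after the 18th (28 − 18).
Full months from March 2033 through April 2034 contribute their day counts.
Then 18 days into May 2034.
Total: 10 + 31 + 30 + 31 + 30 + 31 + 31 + 30 + 31 + 30 + 31 + 31 + 28 + 31 + 30 + 18 = 454.

454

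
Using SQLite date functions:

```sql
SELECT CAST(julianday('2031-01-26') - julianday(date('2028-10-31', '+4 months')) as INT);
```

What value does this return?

694

Adding +4 months to 2028-10-31 targets 2029-02-31. February 2029 has only 28 days, so SQLite normalizes the 3-day overflow forward to 2029-03-03.
28 days remain in March 2029 after the 3rd (31 − 3).
Full months from April 2029 through December 2030 contribute their day counts.
Then 26 days into January 2031.
Total: 28 + 30 + 31 + 30 + 31 + 31 + 30 + 31 + 30 + 31 + 31 + 28 + 31 + 30 + 31 + 30 + 31 + 31 + 30 + 31 + 30 + 31 + 26 = 694.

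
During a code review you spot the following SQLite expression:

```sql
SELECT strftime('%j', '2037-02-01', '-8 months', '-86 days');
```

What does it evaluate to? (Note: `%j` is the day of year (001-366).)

067

First apply '-8 months', '-86 days': 2037-02-01 → 2036-03-07.
Day-of-year for 2036-03-07: days since 2036-01-01 inclusive = 67, zero-padded to 067.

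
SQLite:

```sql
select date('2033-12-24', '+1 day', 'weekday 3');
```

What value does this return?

2033-12-28

Advancing 1 more day within December lands on 2033-12-25.
`weekday 3` advances to the next Wednesday; 2033-12-25 is a Sunday, so it moves forward to 2033-12-28.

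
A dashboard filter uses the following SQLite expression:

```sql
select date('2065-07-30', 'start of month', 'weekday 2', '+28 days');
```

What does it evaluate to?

`start of month` rewinds 2065-07-30 to 2065-07-01.
`weekday 2` advances to the next Tuesday; 2065-07-01 is a Wednesday, so it moves forward to 2065-07-07.
July 2065 has 31 days; 24 remain after the 7th, so 25 days reach 2065-08-01.
Advancing 3 more days within August lands on 2065-08-04.

2065-08-04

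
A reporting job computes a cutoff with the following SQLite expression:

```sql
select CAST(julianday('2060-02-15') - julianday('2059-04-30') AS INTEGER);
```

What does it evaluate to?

0 days remain in April 2059 after the 30th (30 − 30).
Full months from May 2059 through January 2060 contribute their day counts.
Then 15 days into February 2060.
Total: 0 + 31 + 30 + 31 + 31 + 30 + 31 + 30 + 31 + 31 + 15 = 291.

291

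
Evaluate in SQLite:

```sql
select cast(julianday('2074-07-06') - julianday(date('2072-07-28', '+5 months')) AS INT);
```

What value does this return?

555

Adding +5 months to 2072-07-28 gives 2072-12-28.
3 days remain in December 2072 after the 28th (31 − 28).
Full months from January 2073 through June 2074 contribute their day counts.
Then 6 days into July 2074.
Total: 3 + 31 + 28 + 31 + 30 + 31 + 30 + 31 + 31 + 30 + 31 + 30 + 31 + 31 + 28 + 31 + 30 + 31 + 30 + 6 = 555.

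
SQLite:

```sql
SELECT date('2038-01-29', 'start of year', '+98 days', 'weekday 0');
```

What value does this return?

`start of year` rewinds 2038-01-29 to 2038-01-01.
Applying '+98 days' to 2038-01-01: counting 98 days forward gives 2038-04-09.
`weekday 0` advances to the next Sunday; 2038-04-09 is a Friday, so it moves forward to 2038-04-11.

2038-04-11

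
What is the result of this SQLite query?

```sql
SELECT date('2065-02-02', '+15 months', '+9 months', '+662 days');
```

2068-11-25

Adding +15 months to 2065-02-02 gives 2066-05-02.
Adding +9 months to 2066-05-02 gives 2067-02-02.
Applying '+662 days' to 2067-02-02: counting 662 days forward gives 2068-11-25.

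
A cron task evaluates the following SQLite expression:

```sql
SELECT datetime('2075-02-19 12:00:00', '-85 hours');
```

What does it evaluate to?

2075-02-15 23:00:00

-85 hours from 2075-02-19 12:00:00 is 2075-02-15 23:00:00 (crosses midnight).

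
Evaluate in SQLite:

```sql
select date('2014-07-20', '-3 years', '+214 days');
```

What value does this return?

2012-02-19

Adding -3 years to 2014-07-20 gives 2011-07-20.
Applying '+214 days' to 2011-07-20: counting 214 days forward gives 2012-02-19.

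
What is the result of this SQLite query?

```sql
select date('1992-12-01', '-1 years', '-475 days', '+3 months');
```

1990-11-13

Adding -1 year to 1992-12-01 gives 1991-12-01.
Applying '-475 days' to 1991-12-01: counting 475 days back gives 1990-08-13.
Adding +3 months to 1990-08-13 gives 1990-11-13.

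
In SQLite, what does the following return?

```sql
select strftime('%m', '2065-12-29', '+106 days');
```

04

First apply '+106 days': 2065-12-29 → 2066-04-14.
`%m` extracts the 2-digit month (01-12): 04.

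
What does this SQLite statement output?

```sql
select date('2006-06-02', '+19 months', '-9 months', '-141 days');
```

2006-11-12

Adding +19 months to 2006-06-02 gives 2008-01-02.
Adding -9 months to 2008-01-02 gives 2007-04-02.
Applying '-141 days' to 2007-04-02: counting 141 days back gives 2006-11-12.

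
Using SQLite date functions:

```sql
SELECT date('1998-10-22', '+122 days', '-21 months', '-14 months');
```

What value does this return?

1996-03-21

Applying '+122 days' to 1998-10-22: counting 122 days forward gives 1999-02-21.
Adding -21 months to 1999-02-21 gives 1997-05-21.
Adding -14 months to 1997-05-21 gives 1996-03-21.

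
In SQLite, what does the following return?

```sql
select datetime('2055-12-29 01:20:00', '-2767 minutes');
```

2767 minutes = 46h 7m; -2767 minutes from 2055-12-29 01:20:00 is 2055-12-27 03:13:00 (crosses midnight).

2055-12-27 03:13:00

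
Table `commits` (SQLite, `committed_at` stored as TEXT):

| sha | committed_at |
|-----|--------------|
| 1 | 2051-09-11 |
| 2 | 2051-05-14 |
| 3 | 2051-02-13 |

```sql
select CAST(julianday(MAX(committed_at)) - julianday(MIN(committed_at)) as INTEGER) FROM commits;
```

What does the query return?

MIN = 2051-02-13, MAX = 2051-09-11.
15 days remain in February 2051 after the 13th (28 − 13).
Full months from March 2051 through August 2051 contribute their day counts.
Then 11 days into September 2051.
Total: 15 + 31 + 30 + 31 + 30 + 31 + 31 + 11 = 210.

210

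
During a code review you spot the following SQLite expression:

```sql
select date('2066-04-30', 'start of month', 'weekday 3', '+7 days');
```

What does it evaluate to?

`start of month` rewinds 2066-04-30 to 2066-04-01.
`weekday 3` advances to the next Wednesday; 2066-04-01 is a Thursday, so it moves forward to 2066-04-07.
Advancing 7 more days within April lands on 2066-04-14.

2066-04-14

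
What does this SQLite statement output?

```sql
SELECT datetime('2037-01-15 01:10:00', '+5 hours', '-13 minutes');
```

+5 hours from 2037-01-15 01:10:00 is 2037-01-15 06:10:00.
-13 minutes from 2037-01-15 06:10:00 is 2037-01-15 05:57:00.

2037-01-15 05:57:00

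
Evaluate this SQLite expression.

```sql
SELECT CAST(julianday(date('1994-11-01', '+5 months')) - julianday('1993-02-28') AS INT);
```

Adding +5 months to 1994-11-01 gives 1995-04-01.
0 days remain in February 1993 after the 28th (28 − 28).
Full months from March 1993 through March 1995 contribute their day counts.
Then 1 day into April 1995.
Total: 0 + 31 + 30 + 31 + 30 + 31 + 31 + 30 + 31 + 30 + 31 + 31 + 28 + 31 + 30 + 31 + 30 + 31 + 31 + 30 + 31 + 30 + 31 + 31 + 28 + 31 + 1 = 762.

762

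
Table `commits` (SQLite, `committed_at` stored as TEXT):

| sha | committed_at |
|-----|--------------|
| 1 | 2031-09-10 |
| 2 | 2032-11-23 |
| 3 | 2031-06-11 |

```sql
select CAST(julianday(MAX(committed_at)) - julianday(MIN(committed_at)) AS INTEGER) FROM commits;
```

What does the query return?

MIN = 2031-06-11, MAX = 2032-11-23.
19 days remain in June 2031 after the 11th (30 − 11).
Full months from July 2031 through October 2032 contribute their day counts.
Then 23 days into November 2032.
Total: 19 + 31 + 31 + 30 + 31 + 30 + 31 + 31 + 29 + 31 + 30 + 31 + 30 + 31 + 31 + 30 + 31 + 23 = 531.

531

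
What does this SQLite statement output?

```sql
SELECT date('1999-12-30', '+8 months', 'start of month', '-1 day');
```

Adding +8 months to 1999-12-30 gives 2000-08-30.
`start of month` rewinds 2000-08-30 to 2000-08-01.
Going back 1 day from 2000-08-01 reaches 2000-07-31 (last day of July, 31 days).

2000-07-31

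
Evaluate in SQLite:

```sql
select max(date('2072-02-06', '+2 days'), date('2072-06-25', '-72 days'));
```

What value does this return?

date('2072-02-06', '+2 days') → 2072-02-08.
date('2072-06-25', '-72 days') → 2072-04-14.
Later of the two is 2072-04-14.

2072-04-14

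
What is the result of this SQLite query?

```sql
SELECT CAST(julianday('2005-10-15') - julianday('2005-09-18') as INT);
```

12 days remain in September 2005 after the 18th (30 − 18).
Then 15 days into October 2005.
Total: 12 + 15 = 27.

27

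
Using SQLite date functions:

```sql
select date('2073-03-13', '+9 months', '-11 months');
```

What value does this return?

Adding +9 months to 2073-03-13 gives 2073-12-13.
Adding -11 months to 2073-12-13 gives 2073-01-13.

2073-01-13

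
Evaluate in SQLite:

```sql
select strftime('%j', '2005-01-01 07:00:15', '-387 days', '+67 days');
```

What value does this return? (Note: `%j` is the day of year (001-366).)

First apply '-387 days', '+67 days': 2005-01-01 07:00:15 → 2004-02-16 07:00:15.
Day-of-year for 2004-02-16: days since 2004-01-01 inclusive = 47, zero-padded to 047.

047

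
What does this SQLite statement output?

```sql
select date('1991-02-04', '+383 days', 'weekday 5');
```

Applying '+383 days' to 1991-02-04: counting 383 days forward gives 1992-02-22.
`weekday 5` advances to the next Friday; 1992-02-22 is a Saturday, so it moves forward to 1992-02-28.

1992-02-28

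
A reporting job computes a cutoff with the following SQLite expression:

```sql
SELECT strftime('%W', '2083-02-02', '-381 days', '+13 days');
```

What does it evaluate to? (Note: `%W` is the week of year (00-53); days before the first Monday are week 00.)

First apply '-381 days', '+13 days': 2083-02-02 → 2082-01-30.
2082-01-30 is a Friday. SQLite's %W counts Mondays since the year started; the result is 04.

04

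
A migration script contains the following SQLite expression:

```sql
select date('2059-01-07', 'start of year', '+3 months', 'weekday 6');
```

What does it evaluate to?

2059-04-05

`start of year` rewinds 2059-01-07 to 2059-01-01.
Adding +3 months to 2059-01-01 gives 2059-04-01.
`weekday 6` advances to the next Saturday; 2059-04-01 is a Tuesday, so it moves forward to 2059-04-05.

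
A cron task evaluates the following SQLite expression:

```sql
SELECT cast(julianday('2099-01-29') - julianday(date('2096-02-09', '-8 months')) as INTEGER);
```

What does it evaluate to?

1330

Adding -8 months to 2096-02-09 gives 2095-06-09.
21 days remain in June 2095 after the 9th (30 − 9).
Full months from July 2095 through December 2098 contribute their day counts.
Then 29 days into January 2099.
Total: 21 + 31 + 31 + 30 + 31 + 30 + 31 + 31 + 29 + 31 + 30 + 31 + 30 + 31 + 31 + 30 + 31 + 30 + 31 + 31 + 28 + 31 + 30 + 31 + 30 + 31 + 31 + 30 + 31 + 30 + 31 + 31 + 28 + 31 + 30 + 31 + 30 + 31 + 31 + 30 + 31 + 30 + 31 + 29 = 1330.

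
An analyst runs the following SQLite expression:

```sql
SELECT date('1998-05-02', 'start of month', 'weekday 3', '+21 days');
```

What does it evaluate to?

1998-05-27

`start of month` rewinds 1998-05-02 to 1998-05-01.
`weekday 3` advances to the next Wednesday; 1998-05-01 is a Friday, so it moves forward to 1998-05-06.
Advancing 21 more days within May lands on 1998-05-27.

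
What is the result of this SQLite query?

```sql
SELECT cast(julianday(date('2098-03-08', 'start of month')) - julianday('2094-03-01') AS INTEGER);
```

1461

`start of month` rewinds 2098-03-08 to 2098-03-01.
30 days remain in March 2094 after the 1st (31 − 1).
Full months from April 2094 through February 2098 contribute their day counts.
Then 1 day into March 2098.
Total: 30 + 30 + 31 + 30 + 31 + 31 + 30 + 31 + 30 + 31 + 31 + 28 + 31 + 30 + 31 + 30 + 31 + 31 + 30 + 31 + 30 + 31 + 31 + 29 + 31 + 30 + 31 + 30 + 31 + 31 + 30 + 31 + 30 + 31 + 31 + 28 + 31 + 30 + 31 + 30 + 31 + 31 + 30 + 31 + 30 + 31 + 31 + 28 + 1 = 1461.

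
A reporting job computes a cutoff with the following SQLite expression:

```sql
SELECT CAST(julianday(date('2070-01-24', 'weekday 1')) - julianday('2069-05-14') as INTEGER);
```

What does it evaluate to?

`weekday 1` advances to the next Monday; 2070-01-24 is a Friday, so it moves forward to 2070-01-27.
17 days remain in May 2069 after the 14th (31 − 14).
Full months from June 2069 through December 2069 contribute their day counts.
Then 27 days into January 2070.
Total: 17 + 30 + 31 + 31 + 30 + 31 + 30 + 31 + 27 = 258.

258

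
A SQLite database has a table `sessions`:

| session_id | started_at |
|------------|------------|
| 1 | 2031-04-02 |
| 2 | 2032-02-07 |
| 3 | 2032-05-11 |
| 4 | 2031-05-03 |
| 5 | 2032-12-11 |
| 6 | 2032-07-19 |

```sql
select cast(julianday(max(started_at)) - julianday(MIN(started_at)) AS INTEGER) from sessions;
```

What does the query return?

MIN = 2031-04-02, MAX = 2032-12-11.
28 days remain in April 2031 after the 2nd (30 − 2).
Full months from May 2031 through November 2032 contribute their day counts.
Then 11 days into December 2032.
Total: 28 + 31 + 30 + 31 + 31 + 30 + 31 + 30 + 31 + 31 + 29 + 31 + 30 + 31 + 30 + 31 + 31 + 30 + 31 + 30 + 11 = 619.

619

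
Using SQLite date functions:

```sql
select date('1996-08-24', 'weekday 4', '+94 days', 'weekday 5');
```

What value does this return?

`weekday 4` advances to the next Thursday; 1996-08-24 is a Saturday, so it moves forward to 1996-08-29.
Applying '+94 days' to 1996-08-29: counting 94 days forward gives 1996-12-01.
`weekday 5` advances to the next Friday; 1996-12-01 is a Sunday, so it moves forward to 1996-12-06.

1996-12-06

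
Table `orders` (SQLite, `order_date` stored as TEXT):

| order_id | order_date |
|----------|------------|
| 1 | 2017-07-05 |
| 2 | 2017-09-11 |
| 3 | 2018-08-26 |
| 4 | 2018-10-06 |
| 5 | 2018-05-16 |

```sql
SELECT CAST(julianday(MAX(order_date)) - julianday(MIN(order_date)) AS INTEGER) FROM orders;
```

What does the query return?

458

MIN = 2017-07-05, MAX = 2018-10-06.
26 days remain in July 2017 after the 5th (31 − 5).
Full months from August 2017 through September 2018 contribute their day counts.
Then 6 days into October 2018.
Total: 26 + 31 + 30 + 31 + 30 + 31 + 31 + 28 + 31 + 30 + 31 + 30 + 31 + 31 + 30 + 6 = 458.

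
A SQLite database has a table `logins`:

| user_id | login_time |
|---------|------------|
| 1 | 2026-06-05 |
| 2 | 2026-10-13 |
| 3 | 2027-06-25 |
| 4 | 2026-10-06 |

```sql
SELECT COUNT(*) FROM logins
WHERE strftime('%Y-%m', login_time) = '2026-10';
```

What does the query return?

2

Rows with year-month 2026-10: 2026-10-13, 2026-10-06 → 2.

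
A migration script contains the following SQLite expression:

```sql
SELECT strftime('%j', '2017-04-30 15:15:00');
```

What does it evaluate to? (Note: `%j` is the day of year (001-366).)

120

Day-of-year for 2017-04-30: days since 2017-01-01 inclusive = 120, zero-padded to 120.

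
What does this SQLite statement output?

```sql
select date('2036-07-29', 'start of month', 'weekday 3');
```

`start of month` rewinds 2036-07-29 to 2036-07-01.
`weekday 3` advances to the next Wednesday; 2036-07-01 is a Tuesday, so it moves forward to 2036-07-02.

2036-07-02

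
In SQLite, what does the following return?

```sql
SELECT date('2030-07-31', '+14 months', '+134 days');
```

Adding +14 months to 2030-07-31 targets 2031-09-31. September 2031 has only 30 days, so SQLite normalizes the 1-day overflow forward to 2031-10-01.
Applying '+134 days' to 2031-10-01: counting 134 days forward gives 2032-02-12.

2032-02-12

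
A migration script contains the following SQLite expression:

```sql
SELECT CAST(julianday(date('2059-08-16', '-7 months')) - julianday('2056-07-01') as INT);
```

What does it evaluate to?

Adding -7 months to 2059-08-16 gives 2059-01-16.
30 days remain in July 2056 after the 1st (31 − 1).
Full months from August 2056 through December 2058 contribute their day counts.
Then 16 days into January 2059.
Total: 30 + 31 + 30 + 31 + 30 + 31 + 31 + 28 + 31 + 30 + 31 + 30 + 31 + 31 + 30 + 31 + 30 + 31 + 31 + 28 + 31 + 30 + 31 + 30 + 31 + 31 + 30 + 31 + 30 + 31 + 16 = 929.

929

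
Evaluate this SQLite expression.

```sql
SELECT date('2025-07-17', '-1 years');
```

2024-07-17

Adding -1 year to 2025-07-17 gives 2024-07-17.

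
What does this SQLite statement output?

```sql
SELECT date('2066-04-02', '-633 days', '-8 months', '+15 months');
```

2065-02-08

Applying '-633 days' to 2066-04-02: counting 633 days back gives 2064-07-08.
Adding -8 months to 2064-07-08 gives 2063-11-08.
Adding +15 months to 2063-11-08 gives 2065-02-08.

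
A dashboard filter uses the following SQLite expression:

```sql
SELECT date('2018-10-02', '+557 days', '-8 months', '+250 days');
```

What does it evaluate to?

2020-04-17

Applying '+557 days' to 2018-10-02: counting 557 days forward gives 2020-04-11.
Adding -8 months to 2020-04-11 gives 2019-08-11.
Applying '+250 days' to 2019-08-11: counting 250 days forward gives 2020-04-17.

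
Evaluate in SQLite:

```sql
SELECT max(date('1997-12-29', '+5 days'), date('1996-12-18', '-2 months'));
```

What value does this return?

1998-01-03

date('1997-12-29', '+5 days') → 1998-01-03.
date('1996-12-18', '-2 months') → 1996-10-18.
Later of the two is 1998-01-03.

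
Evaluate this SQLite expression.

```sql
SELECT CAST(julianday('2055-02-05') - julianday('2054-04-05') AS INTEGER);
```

306

25 days remain in April 2054 after the 5th (30 − 5).
Full months from May 2054 through January 2055 contribute their day counts.
Then 5 days into February 2055.
Total: 25 + 31 + 30 + 31 + 31 + 30 + 31 + 30 + 31 + 31 + 5 = 306.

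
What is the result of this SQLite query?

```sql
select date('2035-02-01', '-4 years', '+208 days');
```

Adding -4 years to 2035-02-01 gives 2031-02-01.
Applying '+208 days' to 2031-02-01: counting 208 days forward gives 2031-08-28.

2031-08-28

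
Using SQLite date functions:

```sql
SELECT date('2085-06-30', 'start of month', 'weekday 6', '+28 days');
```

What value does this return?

`start of month` rewinds 2085-06-30 to 2085-06-01.
`weekday 6` advances to the next Saturday; 2085-06-01 is a Friday, so it moves forward to 2085-06-02.
Advancing 28 more days within June lands on 2085-06-30.

2085-06-30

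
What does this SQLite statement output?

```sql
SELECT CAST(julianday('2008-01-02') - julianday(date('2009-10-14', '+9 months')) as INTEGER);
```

-924

Adding +9 months to 2009-10-14 gives 2010-07-14.
29 days remain in January 2008 after the 2nd (31 − 2).
Full months from February 2008 through June 2010 contribute their day counts.
Then 14 days into July 2010.
Total: 29 + 29 + 31 + 30 + 31 + 30 + 31 + 31 + 30 + 31 + 30 + 31 + 31 + 28 + 31 + 30 + 31 + 30 + 31 + 31 + 30 + 31 + 30 + 31 + 31 + 28 + 31 + 30 + 31 + 30 + 14 = 924.
The subtraction is earlier − later, so the result is −924 → -924.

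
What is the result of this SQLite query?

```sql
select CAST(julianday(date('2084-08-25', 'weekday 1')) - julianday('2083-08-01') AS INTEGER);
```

`weekday 1` advances to the next Monday; 2084-08-25 is a Friday, so it moves forward to 2084-08-28.
30 days remain in August 2083 after the 1st (31 − 1).
Full months from September 2083 through July 2084 contribute their day counts.
Then 28 days into August 2084.
Total: 30 + 30 + 31 + 30 + 31 + 31 + 29 + 31 + 30 + 31 + 30 + 31 + 28 = 393.

393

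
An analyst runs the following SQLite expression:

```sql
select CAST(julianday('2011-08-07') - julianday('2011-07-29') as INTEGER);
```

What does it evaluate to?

2 days remain in July 2011 after the 29th (31 − 29).
Then 7 days into August 2011.
Total: 2 + 7 = 9.

9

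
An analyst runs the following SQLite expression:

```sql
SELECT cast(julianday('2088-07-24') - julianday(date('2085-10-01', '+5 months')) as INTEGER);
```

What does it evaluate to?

876

Adding +5 months to 2085-10-01 gives 2086-03-01.
30 days remain in March 2086 after the 1st (31 − 1).
Full months from April 2086 through June 2088 contribute their day counts.
Then 24 days into July 2088.
Total: 30 + 30 + 31 + 30 + 31 + 31 + 30 + 31 + 30 + 31 + 31 + 28 + 31 + 30 + 31 + 30 + 31 + 31 + 30 + 31 + 30 + 31 + 31 + 29 + 31 + 30 + 31 + 30 + 24 = 876.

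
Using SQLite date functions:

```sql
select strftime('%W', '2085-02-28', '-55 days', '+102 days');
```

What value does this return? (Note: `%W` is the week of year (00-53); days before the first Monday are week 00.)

First apply '-55 days', '+102 days': 2085-02-28 → 2085-04-16.
2085-04-16 is a Monday. SQLite's %W counts Mondays since the year started; the result is 16.

16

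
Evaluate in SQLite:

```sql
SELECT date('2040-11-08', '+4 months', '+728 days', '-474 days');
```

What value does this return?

2041-11-17

Adding +4 months to 2040-11-08 gives 2041-03-08.
Applying '+728 days' to 2041-03-08: counting 728 days forward gives 2043-03-06.
Applying '-474 days' to 2043-03-06: counting 474 days back gives 2041-11-17.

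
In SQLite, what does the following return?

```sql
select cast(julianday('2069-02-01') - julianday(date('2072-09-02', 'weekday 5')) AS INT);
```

-1309

`weekday 5` advances to the next Friday; 2072-09-02 is already a Friday, so it stays at 2072-09-02.
27 days remain in February 2069 after the 1st (28 − 1).
Full months from March 2069 through August 2072 contribute their day counts.
Then 2 days into September 2072.
Total: 27 + 31 + 30 + 31 + 30 + 31 + 31 + 30 + 31 + 30 + 31 + 31 + 28 + 31 + 30 + 31 + 30 + 31 + 31 + 30 + 31 + 30 + 31 + 31 + 28 + 31 + 30 + 31 + 30 + 31 + 31 + 30 + 31 + 30 + 31 + 31 + 29 + 31 + 30 + 31 + 30 + 31 + 31 + 2 = 1309.
The subtraction is earlier − later, so the result is −1309 → -1309.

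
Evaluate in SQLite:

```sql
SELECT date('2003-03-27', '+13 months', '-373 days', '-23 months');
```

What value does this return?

2001-05-20

Adding +13 months to 2003-03-27 gives 2004-04-27.
Applying '-373 days' to 2004-04-27: counting 373 days back gives 2003-04-20.
Adding -23 months to 2003-04-20 gives 2001-05-20.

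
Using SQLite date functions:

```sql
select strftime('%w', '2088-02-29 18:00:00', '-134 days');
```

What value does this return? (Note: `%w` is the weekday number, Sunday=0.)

First apply '-134 days': 2088-02-29 18:00:00 → 2087-10-18 18:00:00.
2087-10-18 is a Saturday; with Sunday=0 that is 6.

6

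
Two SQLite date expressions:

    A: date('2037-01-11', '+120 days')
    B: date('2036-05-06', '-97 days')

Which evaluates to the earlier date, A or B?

A = 2037-05-11.
B = 2036-01-30.
B is earlier.

B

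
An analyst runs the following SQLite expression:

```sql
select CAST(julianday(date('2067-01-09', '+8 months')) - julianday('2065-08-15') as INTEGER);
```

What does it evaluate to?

755

Adding +8 months to 2067-01-09 gives 2067-09-09.
16 days remain in August 2065 after the 15th (31 − 15).
Full months from September 2065 through August 2067 contribute their day counts.
Then 9 days into September 2067.
Total: 16 + 30 + 31 + 30 + 31 + 31 + 28 + 31 + 30 + 31 + 30 + 31 + 31 + 30 + 31 + 30 + 31 + 31 + 28 + 31 + 30 + 31 + 30 + 31 + 31 + 9 = 755.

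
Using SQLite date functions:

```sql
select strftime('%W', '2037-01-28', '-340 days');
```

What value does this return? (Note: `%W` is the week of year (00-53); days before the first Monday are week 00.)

07

First apply '-340 days': 2037-01-28 → 2036-02-23.
2036-02-23 is a Saturday. SQLite's %W counts Mondays since the year started; the result is 07.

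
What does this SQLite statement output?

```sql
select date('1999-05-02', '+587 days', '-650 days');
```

Applying '+587 days' to 1999-05-02: counting 587 days forward gives 2000-12-09.
Applying '-650 days' to 2000-12-09: counting 650 days back gives 1999-02-28.

1999-02-28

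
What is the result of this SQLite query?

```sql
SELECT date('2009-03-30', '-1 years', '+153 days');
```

2008-08-30

Adding -1 year to 2009-03-30 gives 2008-03-30.
Applying '+153 days' to 2008-03-30: counting 153 days forward gives 2008-08-30.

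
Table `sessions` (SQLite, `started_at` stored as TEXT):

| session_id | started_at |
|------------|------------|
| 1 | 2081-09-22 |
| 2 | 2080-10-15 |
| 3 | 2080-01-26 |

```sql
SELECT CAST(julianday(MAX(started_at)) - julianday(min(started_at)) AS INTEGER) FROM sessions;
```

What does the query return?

605

MIN = 2080-01-26, MAX = 2081-09-22.
5 days remain in January 2080 after the 26th (31 − 26).
Full months from February 2080 through August 2081 contribute their day counts.
Then 22 days into September 2081.
Total: 5 + 29 + 31 + 30 + 31 + 30 + 31 + 31 + 30 + 31 + 30 + 31 + 31 + 28 + 31 + 30 + 31 + 30 + 31 + 31 + 22 = 605.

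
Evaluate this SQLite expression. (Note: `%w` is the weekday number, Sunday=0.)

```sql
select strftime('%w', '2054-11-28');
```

6

2054-11-28 is a Saturday; with Sunday=0 that is 6.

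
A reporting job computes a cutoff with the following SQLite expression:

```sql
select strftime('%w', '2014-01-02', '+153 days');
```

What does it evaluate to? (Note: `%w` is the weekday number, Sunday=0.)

First apply '+153 days': 2014-01-02 → 2014-06-04.
2014-06-04 is a Wednesday; with Sunday=0 that is 3.

3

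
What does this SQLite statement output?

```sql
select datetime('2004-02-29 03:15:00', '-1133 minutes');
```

2004-02-28 08:22:00

1133 minutes = 18h 53m; -1133 minutes from 2004-02-29 03:15:00 is 2004-02-28 08:22:00 (crosses midnight).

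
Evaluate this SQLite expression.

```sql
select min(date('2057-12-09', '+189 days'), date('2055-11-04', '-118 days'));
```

2055-07-09

date('2057-12-09', '+189 days') → 2058-06-16.
date('2055-11-04', '-118 days') → 2055-07-09.
Earlier of the two is 2055-07-09.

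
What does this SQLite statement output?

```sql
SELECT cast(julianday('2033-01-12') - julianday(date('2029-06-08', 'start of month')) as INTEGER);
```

`start of month` rewinds 2029-06-08 to 2029-06-01.
29 days remain in June 2029 after the 1st (30 − 1).
Full months from July 2029 through December 2032 contribute their day counts.
Then 12 days into January 2033.
Total: 29 + 31 + 31 + 30 + 31 + 30 + 31 + 31 + 28 + 31 + 30 + 31 + 30 + 31 + 31 + 30 + 31 + 30 + 31 + 31 + 28 + 31 + 30 + 31 + 30 + 31 + 31 + 30 + 31 + 30 + 31 + 31 + 29 + 31 + 30 + 31 + 30 + 31 + 31 + 30 + 31 + 30 + 31 + 12 = 1321.

1321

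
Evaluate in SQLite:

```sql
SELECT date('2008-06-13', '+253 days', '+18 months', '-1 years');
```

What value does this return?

Applying '+253 days' to 2008-06-13: counting 253 days forward gives 2009-02-21.
Adding +18 months to 2009-02-21 gives 2010-08-21.
Adding -1 year to 2010-08-21 gives 2009-08-21.

2009-08-21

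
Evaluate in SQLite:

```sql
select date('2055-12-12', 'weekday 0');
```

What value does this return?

2055-12-12

`weekday 0` advances to the next Sunday; 2055-12-12 is already a Sunday, so it stays at 2055-12-12.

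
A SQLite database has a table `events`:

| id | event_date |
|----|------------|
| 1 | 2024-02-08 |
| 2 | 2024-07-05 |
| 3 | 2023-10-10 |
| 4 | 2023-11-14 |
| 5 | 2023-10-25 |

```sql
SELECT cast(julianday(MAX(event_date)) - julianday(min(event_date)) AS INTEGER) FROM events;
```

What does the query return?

269

MIN = 2023-10-10, MAX = 2024-07-05.
21 days remain in October 2023 after the 10th (31 − 10).
Full months from November 2023 through June 2024 contribute their day counts.
Then 5 days into July 2024.
Total: 21 + 30 + 31 + 31 + 29 + 31 + 30 + 31 + 30 + 5 = 269.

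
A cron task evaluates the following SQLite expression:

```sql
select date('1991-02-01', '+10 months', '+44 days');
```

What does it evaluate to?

Adding +10 months to 1991-02-01 gives 1991-12-01.
Applying '+44 days' to 1991-12-01: counting 44 days forward gives 1992-01-14.

1992-01-14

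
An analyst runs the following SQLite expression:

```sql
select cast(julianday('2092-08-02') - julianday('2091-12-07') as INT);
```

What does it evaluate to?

24 days remain in December 2091 after the 7th (31 − 7).
Full months from January 2092 through July 2092 contribute their day counts.
Then 2 days into August 2092.
Total: 24 + 31 + 29 + 31 + 30 + 31 + 30 + 31 + 2 = 239.

239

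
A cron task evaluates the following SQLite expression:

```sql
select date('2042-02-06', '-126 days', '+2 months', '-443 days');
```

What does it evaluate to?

2040-09-16

Applying '-126 days' to 2042-02-06: counting 126 days back gives 2041-10-03.
Adding +2 months to 2041-10-03 gives 2041-12-03.
Applying '-443 days' to 2041-12-03: counting 443 days back gives 2040-09-16.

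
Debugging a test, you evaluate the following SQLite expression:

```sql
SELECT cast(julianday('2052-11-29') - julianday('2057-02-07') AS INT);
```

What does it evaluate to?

1 day remains in November 2052 after the 29th (30 − 29).
Full months from December 2052 through January 2057 contribute their day counts.
Then 7 days into February 2057.
Total: 1 + 31 + 31 + 28 + 31 + 30 + 31 + 30 + 31 + 31 + 30 + 31 + 30 + 31 + 31 + 28 + 31 + 30 + 31 + 30 + 31 + 31 + 30 + 31 + 30 + 31 + 31 + 28 + 31 + 30 + 31 + 30 + 31 + 31 + 30 + 31 + 30 + 31 + 31 + 29 + 31 + 30 + 31 + 30 + 31 + 31 + 30 + 31 + 30 + 31 + 31 + 7 = 1531.
The subtraction is earlier − later, so the result is −1531 → -1531.

-1531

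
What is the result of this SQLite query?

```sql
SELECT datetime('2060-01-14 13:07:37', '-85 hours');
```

2060-01-11 00:07:37

-85 hours from 2060-01-14 13:07:37 is 2060-01-11 00:07:37 (crosses midnight).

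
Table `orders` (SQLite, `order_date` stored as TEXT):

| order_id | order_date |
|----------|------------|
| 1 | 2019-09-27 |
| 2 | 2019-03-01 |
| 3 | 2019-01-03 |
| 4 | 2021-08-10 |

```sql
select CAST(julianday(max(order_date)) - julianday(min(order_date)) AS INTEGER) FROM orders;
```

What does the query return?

950

MIN = 2019-01-03, MAX = 2021-08-10.
28 days remain in January 2019 after the 3rd (31 − 3).
Full months from February 2019 through July 2021 contribute their day counts.
Then 10 days into August 2021.
Total: 28 + 28 + 31 + 30 + 31 + 30 + 31 + 31 + 30 + 31 + 30 + 31 + 31 + 29 + 31 + 30 + 31 + 30 + 31 + 31 + 30 + 31 + 30 + 31 + 31 + 28 + 31 + 30 + 31 + 30 + 31 + 10 = 950.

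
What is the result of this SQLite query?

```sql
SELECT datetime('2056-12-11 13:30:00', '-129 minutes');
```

2056-12-11 11:21:00

129 minutes = 2h 9m; -129 minutes from 2056-12-11 13:30:00 is 2056-12-11 11:21:00.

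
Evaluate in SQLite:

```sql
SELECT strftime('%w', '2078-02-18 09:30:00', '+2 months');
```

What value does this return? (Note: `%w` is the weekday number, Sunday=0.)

First apply '+2 months': 2078-02-18 09:30:00 → 2078-04-18 09:30:00.
2078-04-18 is a Monday; with Sunday=0 that is 1.

1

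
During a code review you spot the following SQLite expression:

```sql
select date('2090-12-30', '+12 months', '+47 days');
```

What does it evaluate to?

2092-02-15

Adding +12 months to 2090-12-30 gives 2091-12-30.
Applying '+47 days' to 2091-12-30: counting 47 days forward gives 2092-02-15.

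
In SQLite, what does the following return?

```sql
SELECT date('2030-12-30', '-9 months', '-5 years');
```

Adding -9 months to 2030-12-30 gives 2030-03-30.
Adding -5 years to 2030-03-30 gives 2025-03-30.

2025-03-30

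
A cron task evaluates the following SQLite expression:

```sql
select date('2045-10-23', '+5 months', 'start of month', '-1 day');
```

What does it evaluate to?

2046-02-28

Adding +5 months to 2045-10-23 gives 2046-03-23.
`start of month` rewinds 2046-03-23 to 2046-03-01.
Going back 1 day from 2046-03-01 reaches 2046-02-28 (last day of February, 28 days).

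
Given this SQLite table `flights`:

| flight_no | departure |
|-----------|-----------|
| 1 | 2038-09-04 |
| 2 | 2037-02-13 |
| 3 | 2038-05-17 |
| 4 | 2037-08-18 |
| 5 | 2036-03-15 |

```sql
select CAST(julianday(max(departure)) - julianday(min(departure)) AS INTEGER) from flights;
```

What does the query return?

MIN = 2036-03-15, MAX = 2038-09-04.
16 days remain in March 2036 after the 15th (31 − 15).
Full months from April 2036 through August 2038 contribute their day counts.
Then 4 days into September 2038.
Total: 16 + 30 + 31 + 30 + 31 + 31 + 30 + 31 + 30 + 31 + 31 + 28 + 31 + 30 + 31 + 30 + 31 + 31 + 30 + 31 + 30 + 31 + 31 + 28 + 31 + 30 + 31 + 30 + 31 + 31 + 4 = 903.

903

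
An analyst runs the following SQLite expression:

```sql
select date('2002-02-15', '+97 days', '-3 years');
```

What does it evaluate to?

1999-05-23

Applying '+97 days' to 2002-02-15: counting 97 days forward gives 2002-05-23.
Adding -3 years to 2002-05-23 gives 1999-05-23.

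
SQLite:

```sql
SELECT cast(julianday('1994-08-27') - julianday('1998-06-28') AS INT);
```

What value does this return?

-1401

4 days remain in August 1994 after the 27th (31 − 27).
Full months from September 1994 through May 1998 contribute their day counts.
Then 28 days into June 1998.
Total: 4 + 30 + 31 + 30 + 31 + 31 + 28 + 31 + 30 + 31 + 30 + 31 + 31 + 30 + 31 + 30 + 31 + 31 + 29 + 31 + 30 + 31 + 30 + 31 + 31 + 30 + 31 + 30 + 31 + 31 + 28 + 31 + 30 + 31 + 30 + 31 + 31 + 30 + 31 + 30 + 31 + 31 + 28 + 31 + 30 + 31 + 28 = 1401.
The subtraction is earlier − later, so the result is −1401 → -1401.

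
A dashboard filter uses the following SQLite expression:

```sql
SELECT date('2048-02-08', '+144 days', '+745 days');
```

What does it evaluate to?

2050-07-16

Applying '+144 days' to 2048-02-08: counting 144 days forward gives 2048-07-01.
Applying '+745 days' to 2048-07-01: counting 745 days forward gives 2050-07-16.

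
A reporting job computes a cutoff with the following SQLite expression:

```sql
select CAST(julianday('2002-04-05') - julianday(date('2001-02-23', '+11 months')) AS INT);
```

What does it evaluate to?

Adding +11 months to 2001-02-23 gives 2002-01-23.
8 days remain in January 2002 after the 23rd (31 − 23).
February 2002: 28 days.
March 2002: 31 days.
Then 5 days into April 2002.
Total: 8 + 28 + 31 + 5 = 72.

72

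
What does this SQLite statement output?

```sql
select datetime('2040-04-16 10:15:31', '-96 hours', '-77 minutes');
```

2040-04-12 08:58:31

-96 hours from 2040-04-16 10:15:31 is 2040-04-12 10:15:31 (crosses midnight).
77 minutes = 1h 17m; -77 minutes from 2040-04-12 10:15:31 is 2040-04-12 08:58:31.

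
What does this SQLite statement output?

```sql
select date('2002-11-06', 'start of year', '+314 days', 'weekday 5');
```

`start of year` rewinds 2002-11-06 to 2002-01-01.
Applying '+314 days' to 2002-01-01: counting 314 days forward gives 2002-11-11.
`weekday 5` advances to the next Friday; 2002-11-11 is a Monday, so it moves forward to 2002-11-15.

2002-11-15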